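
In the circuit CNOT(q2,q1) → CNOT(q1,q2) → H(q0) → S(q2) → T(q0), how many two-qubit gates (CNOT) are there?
2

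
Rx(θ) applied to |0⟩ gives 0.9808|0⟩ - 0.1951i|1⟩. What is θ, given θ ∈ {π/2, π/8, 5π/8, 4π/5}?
π/8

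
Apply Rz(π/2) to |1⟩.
(1/√2 + (1/√2)i)|1⟩

Rz(π/2) = [[e^(−iθ/2), 0], [0, e^(iθ/2)]] with e^(±iθ/2) = cos(θ/2) ± i·sin(θ/2); θ = π/2, cos(θ/2) ≈ 0.707107, sin(θ/2) ≈ 0.707107.
With a = amp(|0⟩) = 0 and b = amp(|1⟩) = 1:
new amp(|0⟩) = (0.707107 - 0.707107i)·a = 0
new amp(|1⟩) = (0.707107 + 0.707107i)·b = (1/√2 + (1/√2)i)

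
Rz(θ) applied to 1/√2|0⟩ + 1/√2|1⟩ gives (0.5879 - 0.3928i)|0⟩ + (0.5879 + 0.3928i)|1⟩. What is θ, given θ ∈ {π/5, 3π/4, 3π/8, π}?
3π/8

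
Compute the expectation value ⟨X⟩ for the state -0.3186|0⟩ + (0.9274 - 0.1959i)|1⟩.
-0.5909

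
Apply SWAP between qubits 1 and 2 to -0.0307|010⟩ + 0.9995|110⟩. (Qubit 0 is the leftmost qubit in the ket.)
-0.0307|001⟩ + 0.9995|101⟩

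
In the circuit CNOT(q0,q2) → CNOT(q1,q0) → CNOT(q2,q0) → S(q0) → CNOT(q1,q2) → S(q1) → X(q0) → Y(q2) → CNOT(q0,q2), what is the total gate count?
9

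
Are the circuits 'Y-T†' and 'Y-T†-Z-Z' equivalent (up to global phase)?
Yes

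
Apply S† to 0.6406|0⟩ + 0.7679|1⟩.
0.6406|0⟩ - 0.7679i|1⟩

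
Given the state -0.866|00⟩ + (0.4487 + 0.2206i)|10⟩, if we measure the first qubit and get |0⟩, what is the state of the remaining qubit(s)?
-|0⟩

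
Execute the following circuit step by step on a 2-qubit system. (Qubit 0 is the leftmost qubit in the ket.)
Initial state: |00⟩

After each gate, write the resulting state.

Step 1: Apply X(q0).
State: |10⟩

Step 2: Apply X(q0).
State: |00⟩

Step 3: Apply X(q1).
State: |01⟩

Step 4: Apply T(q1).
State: (1/√2 + (1/√2)i)|01⟩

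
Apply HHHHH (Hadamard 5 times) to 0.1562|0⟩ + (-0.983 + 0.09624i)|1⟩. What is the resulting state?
(-0.5846 + 0.06805i)|0⟩ + (0.8055 - 0.06805i)|1⟩

H² = I, so H^5 = H: a single Hadamard. With (a, b) = (0.1562, (-0.983 + 0.09624i)), H gives ((a + b)/√2, (a − b)/√2) = ((-0.5846 + 0.06805i), (0.8055 - 0.06805i)).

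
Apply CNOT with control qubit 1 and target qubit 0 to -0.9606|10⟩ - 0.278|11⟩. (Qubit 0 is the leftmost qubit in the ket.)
-0.278|01⟩ - 0.9606|10⟩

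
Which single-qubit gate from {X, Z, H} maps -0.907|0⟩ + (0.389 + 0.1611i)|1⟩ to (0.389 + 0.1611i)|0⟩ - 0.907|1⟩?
X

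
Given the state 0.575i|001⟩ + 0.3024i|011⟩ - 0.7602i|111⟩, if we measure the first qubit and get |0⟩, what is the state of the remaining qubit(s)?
0.8851i|01⟩ + 0.4655i|11⟩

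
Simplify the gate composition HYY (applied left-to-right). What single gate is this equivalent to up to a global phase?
H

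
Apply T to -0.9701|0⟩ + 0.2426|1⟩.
-0.9701|0⟩ + (0.1715 + 0.1715i)|1⟩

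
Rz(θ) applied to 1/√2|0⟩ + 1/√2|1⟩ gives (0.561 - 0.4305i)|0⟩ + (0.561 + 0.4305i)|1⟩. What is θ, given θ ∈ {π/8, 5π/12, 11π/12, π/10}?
5π/12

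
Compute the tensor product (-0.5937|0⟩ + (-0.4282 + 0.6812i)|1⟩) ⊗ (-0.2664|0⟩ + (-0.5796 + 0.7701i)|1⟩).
0.1582|00⟩ + (0.3441 - 0.4572i)|01⟩ + (0.1141 - 0.1815i)|10⟩ + (-0.2764 - 0.7246i)|11⟩

amp(|b₁b₂…⟩) = product of the factor amplitudes for bits b₁, b₂, …; only kets whose every factor amplitude is nonzero survive.
|00⟩: (-0.5937)(-0.2664) = 0.1582
|01⟩: (-0.5937)(-0.5796 + 0.7701i) = (0.3441 - 0.4572i)
|10⟩: (-0.4282 + 0.6812i)(-0.2664) = (0.1141 - 0.1815i)
|11⟩: (-0.4282 + 0.6812i)(-0.5796 + 0.7701i) = (-0.2764 - 0.7246i)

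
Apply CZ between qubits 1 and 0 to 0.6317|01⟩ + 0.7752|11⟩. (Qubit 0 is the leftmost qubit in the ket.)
0.6317|01⟩ - 0.7752|11⟩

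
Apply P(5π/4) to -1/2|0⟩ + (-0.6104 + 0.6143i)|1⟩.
-1/2|0⟩ + (0.866 - 0.002758i)|1⟩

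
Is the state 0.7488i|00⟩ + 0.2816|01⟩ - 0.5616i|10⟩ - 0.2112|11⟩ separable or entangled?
Separable

Writing the state as a|00⟩ + b|01⟩ + c|10⟩ + d|11⟩, it is a product state iff ad − bc = 0.
Here (a, b, c, d) = (0.7488i, 0.2816, -0.5616i, -0.2112): ad − bc = (0.7488i)(-0.2112) − (0.2816)(-0.5616i) = 0, so the state is separable.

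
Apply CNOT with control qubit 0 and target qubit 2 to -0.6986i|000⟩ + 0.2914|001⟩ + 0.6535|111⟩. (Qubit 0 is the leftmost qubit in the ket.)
-0.6986i|000⟩ + 0.2914|001⟩ + 0.6535|110⟩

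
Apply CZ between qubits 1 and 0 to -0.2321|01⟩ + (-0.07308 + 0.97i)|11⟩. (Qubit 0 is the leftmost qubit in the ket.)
-0.2321|01⟩ + (0.07308 - 0.97i)|11⟩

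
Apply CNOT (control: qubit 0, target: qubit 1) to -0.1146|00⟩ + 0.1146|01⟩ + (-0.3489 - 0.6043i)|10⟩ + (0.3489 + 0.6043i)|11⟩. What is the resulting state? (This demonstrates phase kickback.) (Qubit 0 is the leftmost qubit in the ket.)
-0.1146|00⟩ + 0.1146|01⟩ + (0.3489 + 0.6043i)|10⟩ + (-0.3489 - 0.6043i)|11⟩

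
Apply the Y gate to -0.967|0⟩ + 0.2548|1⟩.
-0.2548i|0⟩ - 0.967i|1⟩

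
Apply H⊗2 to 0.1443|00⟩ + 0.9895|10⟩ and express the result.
0.5669|00⟩ + 0.5669|01⟩ - 0.4226|10⟩ - 0.4226|11⟩

H⊗2 gives amp(|y⟩) = (1/2) Σ_x (−1)^(x·y) amp(|x⟩), where x·y is the number of positions in which both x and y have a 1.
|00⟩: (0.1443 + 0.9895)/2 = 0.5669
|01⟩: (0.1443 + 0.9895)/2 = 0.5669
|10⟩: (0.1443 - 0.9895)/2 = -0.4226
|11⟩: (0.1443 - 0.9895)/2 = -0.4226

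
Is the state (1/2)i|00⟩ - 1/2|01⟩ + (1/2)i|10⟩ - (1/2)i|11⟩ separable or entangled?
Entangled

Writing the state as a|00⟩ + b|01⟩ + c|10⟩ + d|11⟩, it is a product state iff ad − bc = 0.
Here (a, b, c, d) = ((1/2)i, -1/2, (1/2)i, -(1/2)i): ad − bc = ((1/2)i)(-(1/2)i) − (-1/2)((1/2)i) = (0.25 + 0.25i) ≠ 0, so the state is entangled.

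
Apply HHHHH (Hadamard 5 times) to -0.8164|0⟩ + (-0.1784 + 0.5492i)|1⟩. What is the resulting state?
(-0.7034 + 0.3883i)|0⟩ + (-0.4511 - 0.3883i)|1⟩

H² = I, so H^5 = H: a single Hadamard. With (a, b) = (-0.8164, (-0.1784 + 0.5492i)), H gives ((a + b)/√2, (a − b)/√2) = ((-0.7034 + 0.3883i), (-0.4511 - 0.3883i)).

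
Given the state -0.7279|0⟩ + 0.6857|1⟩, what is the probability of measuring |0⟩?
0.5298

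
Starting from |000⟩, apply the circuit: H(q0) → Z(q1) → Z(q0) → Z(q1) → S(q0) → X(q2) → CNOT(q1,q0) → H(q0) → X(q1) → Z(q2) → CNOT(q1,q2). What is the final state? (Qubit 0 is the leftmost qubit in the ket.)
(-1/2 + (1/2)i)|010⟩ + (-1/2 - (1/2)i)|110⟩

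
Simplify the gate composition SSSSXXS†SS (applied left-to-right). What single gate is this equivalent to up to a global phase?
S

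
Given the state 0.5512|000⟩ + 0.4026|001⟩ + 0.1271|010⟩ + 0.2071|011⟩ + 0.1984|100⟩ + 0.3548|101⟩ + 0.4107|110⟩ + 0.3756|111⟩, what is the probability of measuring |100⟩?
0.03936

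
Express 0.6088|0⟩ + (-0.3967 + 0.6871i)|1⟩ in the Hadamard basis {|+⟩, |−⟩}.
(0.15 + 0.4859i)|+⟩ + (0.711 - 0.4859i)|−⟩

With |ψ⟩ = α|0⟩ + β|1⟩, the Hadamard-basis coefficients are ⟨+|ψ⟩ = (α + β)/√2 and ⟨−|ψ⟩ = (α − β)/√2.
Here α = 0.6088, β = (-0.3967 + 0.6871i): (α + β)/√2 = (0.15 + 0.4859i), (α − β)/√2 = (0.711 - 0.4859i).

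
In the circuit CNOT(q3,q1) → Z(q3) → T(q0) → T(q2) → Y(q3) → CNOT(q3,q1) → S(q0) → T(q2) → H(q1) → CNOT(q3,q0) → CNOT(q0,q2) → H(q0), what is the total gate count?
12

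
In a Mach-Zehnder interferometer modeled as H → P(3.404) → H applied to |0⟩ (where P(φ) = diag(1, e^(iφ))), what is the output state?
(0.01712 - 0.1297i)|0⟩ + (0.9829 + 0.1297i)|1⟩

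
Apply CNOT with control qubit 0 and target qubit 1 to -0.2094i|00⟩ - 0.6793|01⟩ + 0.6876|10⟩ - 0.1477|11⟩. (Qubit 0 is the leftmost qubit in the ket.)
-0.2094i|00⟩ - 0.6793|01⟩ - 0.1477|10⟩ + 0.6876|11⟩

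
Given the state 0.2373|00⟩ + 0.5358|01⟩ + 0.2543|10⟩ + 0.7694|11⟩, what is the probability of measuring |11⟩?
0.592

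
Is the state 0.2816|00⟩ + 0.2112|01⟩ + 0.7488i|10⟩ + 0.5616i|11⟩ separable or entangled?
Separable

Writing the state as a|00⟩ + b|01⟩ + c|10⟩ + d|11⟩, it is a product state iff ad − bc = 0.
Here (a, b, c, d) = (0.2816, 0.2112, 0.7488i, 0.5616i): ad − bc = (0.2816)(0.5616i) − (0.2112)(0.7488i) = 0, so the state is separable.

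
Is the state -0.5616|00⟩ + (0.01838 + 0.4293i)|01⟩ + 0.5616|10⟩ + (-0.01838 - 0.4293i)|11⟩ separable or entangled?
Separable

Writing the state as a|00⟩ + b|01⟩ + c|10⟩ + d|11⟩, it is a product state iff ad − bc = 0.
Here (a, b, c, d) = (-0.5616, (0.01838 + 0.4293i), 0.5616, (-0.01838 - 0.4293i)): ad − bc = (-0.5616)(-0.01838 - 0.4293i) − (0.01838 + 0.4293i)(0.5616) = 0, so the state is separable.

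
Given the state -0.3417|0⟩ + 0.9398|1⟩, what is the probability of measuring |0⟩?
0.1168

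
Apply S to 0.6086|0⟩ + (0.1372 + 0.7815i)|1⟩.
0.6086|0⟩ + (-0.7815 + 0.1372i)|1⟩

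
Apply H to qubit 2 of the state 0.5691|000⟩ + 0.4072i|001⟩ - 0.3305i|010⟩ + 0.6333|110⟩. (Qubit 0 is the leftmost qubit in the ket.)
(0.4024 + 0.2879i)|000⟩ + (0.4024 - 0.2879i)|001⟩ - 0.2337i|010⟩ - 0.2337i|011⟩ + 0.4478|110⟩ + 0.4478|111⟩

H on qubit 2 mixes each pair of kets that differ only in qubit 2: amplitudes (a, b) of (|…0…⟩, |…1…⟩) become ((a + b)/√2, (a − b)/√2). Kets absent from the input have amplitude 0.
(|000⟩, |001⟩): (a, b) = (0.5691, 0.4072i) → ((0.4024 + 0.2879i), (0.4024 - 0.2879i))
(|010⟩, |011⟩): (a, b) = (-0.3305i, 0) → (-0.2337i, -0.2337i)
(|110⟩, |111⟩): (a, b) = (0.6333, 0) → (0.4478, 0.4478)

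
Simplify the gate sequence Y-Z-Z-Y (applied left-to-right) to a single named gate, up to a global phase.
I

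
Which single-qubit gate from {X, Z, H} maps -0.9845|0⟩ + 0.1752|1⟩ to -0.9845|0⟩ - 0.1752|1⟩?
Z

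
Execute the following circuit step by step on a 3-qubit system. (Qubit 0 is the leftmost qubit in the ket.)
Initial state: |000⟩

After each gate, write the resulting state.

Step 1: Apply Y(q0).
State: i|100⟩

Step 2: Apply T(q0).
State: (-1/√2 + (1/√2)i)|100⟩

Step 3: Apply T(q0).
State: -|100⟩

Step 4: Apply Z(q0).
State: |100⟩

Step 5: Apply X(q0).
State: |000⟩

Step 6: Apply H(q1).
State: 1/√2|000⟩ + 1/√2|010⟩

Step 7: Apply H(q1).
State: |000⟩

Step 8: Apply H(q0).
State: 1/√2|000⟩ + 1/√2|100⟩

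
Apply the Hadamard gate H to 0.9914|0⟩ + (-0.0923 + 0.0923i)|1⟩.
(0.6358 + 0.06527i)|0⟩ + (0.7663 - 0.06527i)|1⟩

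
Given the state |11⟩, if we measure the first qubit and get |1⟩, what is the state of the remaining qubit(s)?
|1⟩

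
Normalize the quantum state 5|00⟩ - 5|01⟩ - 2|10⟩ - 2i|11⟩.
0.6565|00⟩ - 0.6565|01⟩ - 0.2626|10⟩ - 0.2626i|11⟩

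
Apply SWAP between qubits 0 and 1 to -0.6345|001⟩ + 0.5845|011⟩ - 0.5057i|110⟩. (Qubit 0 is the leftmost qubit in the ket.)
-0.6345|001⟩ + 0.5845|101⟩ - 0.5057i|110⟩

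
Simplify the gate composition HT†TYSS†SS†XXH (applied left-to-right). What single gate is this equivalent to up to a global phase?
Y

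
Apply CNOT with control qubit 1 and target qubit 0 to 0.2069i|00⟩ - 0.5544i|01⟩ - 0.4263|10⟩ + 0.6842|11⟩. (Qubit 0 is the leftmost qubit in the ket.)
0.2069i|00⟩ + 0.6842|01⟩ - 0.4263|10⟩ - 0.5544i|11⟩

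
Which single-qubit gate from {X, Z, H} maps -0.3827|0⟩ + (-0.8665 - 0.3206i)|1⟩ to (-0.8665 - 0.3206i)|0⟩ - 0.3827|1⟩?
X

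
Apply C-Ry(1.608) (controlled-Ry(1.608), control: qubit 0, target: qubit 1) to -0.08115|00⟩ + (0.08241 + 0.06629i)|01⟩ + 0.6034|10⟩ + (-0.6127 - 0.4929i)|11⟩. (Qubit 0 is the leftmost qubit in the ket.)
-0.08115|00⟩ + (0.08241 + 0.06629i)|01⟩ + (0.8599 + 0.355i)|10⟩ + (0.00942 - 0.342i)|11⟩

C-Ry(1.608) leaves the control-|0⟩ kets |00⟩, |01⟩ unchanged and applies Ry(1.608) to qubit 1 on the control-|1⟩ pair (|10⟩, |11⟩).
Ry(1.608) = [[cos(θ/2), −sin(θ/2)], [sin(θ/2), cos(θ/2)]]; θ = 1.608, cos(θ/2) ≈ 0.693832, sin(θ/2) ≈ 0.720137.
With a = amp(|10⟩) = 0.6034 and b = amp(|11⟩) = (-0.6127 - 0.4929i):
new amp(|10⟩) = (0.693832)·a + (-0.720137)·b = (0.8599 + 0.355i)
new amp(|11⟩) = (0.720137)·a + (0.693832)·b = (0.00942 - 0.342i)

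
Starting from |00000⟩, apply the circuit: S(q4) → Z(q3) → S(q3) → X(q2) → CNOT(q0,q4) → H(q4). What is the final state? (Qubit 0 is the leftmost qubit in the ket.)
1/√2|00100⟩ + 1/√2|00101⟩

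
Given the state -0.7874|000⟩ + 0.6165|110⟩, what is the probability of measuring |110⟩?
0.3801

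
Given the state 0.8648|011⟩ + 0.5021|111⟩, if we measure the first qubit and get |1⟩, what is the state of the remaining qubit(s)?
|11⟩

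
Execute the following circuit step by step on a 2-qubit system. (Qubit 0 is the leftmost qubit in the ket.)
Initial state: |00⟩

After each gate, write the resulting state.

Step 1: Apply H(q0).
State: 1/√2|00⟩ + 1/√2|10⟩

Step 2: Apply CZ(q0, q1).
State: 1/√2|00⟩ + 1/√2|10⟩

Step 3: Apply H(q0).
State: |00⟩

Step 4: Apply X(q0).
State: |10⟩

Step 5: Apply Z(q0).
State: -|10⟩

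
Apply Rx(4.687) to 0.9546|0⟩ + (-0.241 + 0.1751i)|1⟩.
(-0.541 + 0.1726i)|0⟩ + (0.1682 - 0.8058i)|1⟩

Rx(4.687) = [[cos(θ/2), −i·sin(θ/2)], [−i·sin(θ/2), cos(θ/2)]]; θ = 4.687, cos(θ/2) ≈ -0.698074, sin(θ/2) ≈ 0.716026.
With a = amp(|0⟩) = 0.9546 and b = amp(|1⟩) = (-0.241 + 0.1751i):
new amp(|0⟩) = (-0.698074)·a + (-0.716026i)·b = (-0.541 + 0.1726i)
new amp(|1⟩) = (-0.716026i)·a + (-0.698074)·b = (0.1682 - 0.8058i)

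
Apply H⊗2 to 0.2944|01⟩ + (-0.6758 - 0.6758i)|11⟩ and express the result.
(-0.1907 - 0.3379i)|00⟩ + (0.1907 + 0.3379i)|01⟩ + (0.4851 + 0.3379i)|10⟩ + (-0.4851 - 0.3379i)|11⟩

H⊗2 gives amp(|y⟩) = (1/2) Σ_x (−1)^(x·y) amp(|x⟩), where x·y is the number of positions in which both x and y have a 1.
|00⟩: (0.2944 + (-0.6758 - 0.6758i))/2 = (-0.1907 - 0.3379i)
|01⟩: (-0.2944 - (-0.6758 - 0.6758i))/2 = (0.1907 + 0.3379i)
|10⟩: (0.2944 - (-0.6758 - 0.6758i))/2 = (0.4851 + 0.3379i)
|11⟩: (-0.2944 + (-0.6758 - 0.6758i))/2 = (-0.4851 - 0.3379i)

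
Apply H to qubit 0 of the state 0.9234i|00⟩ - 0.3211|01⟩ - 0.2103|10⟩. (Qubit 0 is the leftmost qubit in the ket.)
(-0.1487 + 0.6529i)|00⟩ - 0.2271|01⟩ + (0.1487 + 0.6529i)|10⟩ - 0.2271|11⟩

H on qubit 0 mixes each pair of kets that differ only in qubit 0: amplitudes (a, b) of (|…0…⟩, |…1…⟩) become ((a + b)/√2, (a − b)/√2). Kets absent from the input have amplitude 0.
(|00⟩, |10⟩): (a, b) = (0.9234i, -0.2103) → ((-0.1487 + 0.6529i), (0.1487 + 0.6529i))
(|01⟩, |11⟩): (a, b) = (-0.3211, 0) → (-0.2271, -0.2271)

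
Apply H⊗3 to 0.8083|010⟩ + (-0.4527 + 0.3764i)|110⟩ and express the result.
(0.1257 + 0.1331i)|000⟩ + (0.1257 + 0.1331i)|001⟩ + (-0.1257 - 0.1331i)|010⟩ + (-0.1257 - 0.1331i)|011⟩ + (0.4458 - 0.1331i)|100⟩ + (0.4458 - 0.1331i)|101⟩ + (-0.4458 + 0.1331i)|110⟩ + (-0.4458 + 0.1331i)|111⟩

H⊗3 gives amp(|y⟩) = (1/2√2) Σ_x (−1)^(x·y) amp(|x⟩), where x·y is the number of positions in which both x and y have a 1.
|000⟩: (0.8083 + (-0.4527 + 0.3764i))/(2√2) = (0.1257 + 0.1331i)
|001⟩: (0.8083 + (-0.4527 + 0.3764i))/(2√2) = (0.1257 + 0.1331i)
|010⟩: (-0.8083 - (-0.4527 + 0.3764i))/(2√2) = (-0.1257 - 0.1331i)
|011⟩: (-0.8083 - (-0.4527 + 0.3764i))/(2√2) = (-0.1257 - 0.1331i)
|100⟩: (0.8083 - (-0.4527 + 0.3764i))/(2√2) = (0.4458 - 0.1331i)
|101⟩: (0.8083 - (-0.4527 + 0.3764i))/(2√2) = (0.4458 - 0.1331i)
|110⟩: (-0.8083 + (-0.4527 + 0.3764i))/(2√2) = (-0.4458 + 0.1331i)
|111⟩: (-0.8083 + (-0.4527 + 0.3764i))/(2√2) = (-0.4458 + 0.1331i)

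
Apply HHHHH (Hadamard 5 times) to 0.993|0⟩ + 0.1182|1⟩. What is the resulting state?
0.7857|0⟩ + 0.6186|1⟩

H² = I, so H^5 = H: a single Hadamard. With (a, b) = (0.993, 0.1182), H gives ((a + b)/√2, (a − b)/√2) = (0.7857, 0.6186).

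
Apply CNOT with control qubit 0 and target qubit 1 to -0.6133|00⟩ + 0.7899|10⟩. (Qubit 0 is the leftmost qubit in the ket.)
-0.6133|00⟩ + 0.7899|11⟩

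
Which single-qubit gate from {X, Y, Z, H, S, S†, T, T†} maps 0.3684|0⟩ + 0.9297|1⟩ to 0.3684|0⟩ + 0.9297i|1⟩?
S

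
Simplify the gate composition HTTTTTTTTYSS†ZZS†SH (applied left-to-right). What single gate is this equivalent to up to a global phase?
Y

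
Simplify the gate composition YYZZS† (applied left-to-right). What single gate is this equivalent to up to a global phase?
S†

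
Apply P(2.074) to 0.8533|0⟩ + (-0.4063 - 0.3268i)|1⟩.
0.8533|0⟩ + (0.4822 - 0.1983i)|1⟩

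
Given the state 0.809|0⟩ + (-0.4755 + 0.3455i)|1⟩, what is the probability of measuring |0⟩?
0.6545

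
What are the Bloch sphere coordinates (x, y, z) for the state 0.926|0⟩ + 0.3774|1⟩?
(0.6989, 0, 0.715)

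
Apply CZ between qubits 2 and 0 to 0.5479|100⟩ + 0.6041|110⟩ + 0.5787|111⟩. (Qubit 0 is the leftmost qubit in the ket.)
0.5479|100⟩ + 0.6041|110⟩ - 0.5787|111⟩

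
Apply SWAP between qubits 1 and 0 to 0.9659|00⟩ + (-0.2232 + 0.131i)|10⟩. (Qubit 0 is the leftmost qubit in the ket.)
0.9659|00⟩ + (-0.2232 + 0.131i)|01⟩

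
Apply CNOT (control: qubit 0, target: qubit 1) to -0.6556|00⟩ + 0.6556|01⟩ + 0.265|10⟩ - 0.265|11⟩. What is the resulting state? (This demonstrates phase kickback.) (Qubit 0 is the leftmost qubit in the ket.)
-0.6556|00⟩ + 0.6556|01⟩ - 0.265|10⟩ + 0.265|11⟩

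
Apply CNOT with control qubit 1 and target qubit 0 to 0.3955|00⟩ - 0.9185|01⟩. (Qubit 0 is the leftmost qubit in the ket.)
0.3955|00⟩ - 0.9185|11⟩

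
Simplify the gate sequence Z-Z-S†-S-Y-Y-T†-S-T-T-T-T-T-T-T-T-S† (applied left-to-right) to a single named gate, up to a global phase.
T†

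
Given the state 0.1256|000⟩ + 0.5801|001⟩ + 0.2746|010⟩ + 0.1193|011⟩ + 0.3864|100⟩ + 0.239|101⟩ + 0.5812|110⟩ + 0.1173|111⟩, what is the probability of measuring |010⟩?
0.07541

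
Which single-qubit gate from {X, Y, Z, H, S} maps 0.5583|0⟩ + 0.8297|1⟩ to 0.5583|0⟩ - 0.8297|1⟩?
Z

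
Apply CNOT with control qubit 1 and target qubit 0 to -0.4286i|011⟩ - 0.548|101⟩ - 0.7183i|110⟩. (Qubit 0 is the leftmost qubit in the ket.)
-0.7183i|010⟩ - 0.548|101⟩ - 0.4286i|111⟩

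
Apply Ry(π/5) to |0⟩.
0.9511|0⟩ + 0.309|1⟩

Ry(π/5) = [[cos(θ/2), −sin(θ/2)], [sin(θ/2), cos(θ/2)]]; θ = π/5, cos(θ/2) ≈ 0.951057, sin(θ/2) ≈ 0.309017.
With a = amp(|0⟩) = 1 and b = amp(|1⟩) = 0:
new amp(|0⟩) = (0.951057)·a + (-0.309017)·b = 0.9511
new amp(|1⟩) = (0.309017)·a + (0.951057)·b = 0.309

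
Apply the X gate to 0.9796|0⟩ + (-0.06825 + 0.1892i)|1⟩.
(-0.06825 + 0.1892i)|0⟩ + 0.9796|1⟩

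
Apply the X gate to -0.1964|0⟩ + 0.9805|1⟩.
0.9805|0⟩ - 0.1964|1⟩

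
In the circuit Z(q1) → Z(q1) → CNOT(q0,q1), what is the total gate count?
3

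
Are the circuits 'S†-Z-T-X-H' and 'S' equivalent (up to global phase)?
No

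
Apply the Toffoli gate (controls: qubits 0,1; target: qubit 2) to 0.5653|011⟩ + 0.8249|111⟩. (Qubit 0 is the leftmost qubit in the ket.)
0.5653|011⟩ + 0.8249|110⟩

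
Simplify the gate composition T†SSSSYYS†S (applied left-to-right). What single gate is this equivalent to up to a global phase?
T†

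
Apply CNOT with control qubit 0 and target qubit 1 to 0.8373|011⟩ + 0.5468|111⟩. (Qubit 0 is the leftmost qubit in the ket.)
0.8373|011⟩ + 0.5468|101⟩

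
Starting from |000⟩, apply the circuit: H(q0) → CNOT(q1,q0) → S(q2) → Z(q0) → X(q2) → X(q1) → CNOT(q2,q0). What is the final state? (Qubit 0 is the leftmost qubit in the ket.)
-1/√2|011⟩ + 1/√2|111⟩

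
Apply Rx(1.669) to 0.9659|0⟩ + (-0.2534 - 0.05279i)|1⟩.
(0.6095 + 0.1878i)|0⟩ + (-0.1702 - 0.7511i)|1⟩

Rx(1.669) = [[cos(θ/2), −i·sin(θ/2)], [−i·sin(θ/2), cos(θ/2)]]; θ = 1.669, cos(θ/2) ≈ 0.671548, sin(θ/2) ≈ 0.740961.
With a = amp(|0⟩) = 0.9659 and b = amp(|1⟩) = (-0.2534 - 0.05279i):
new amp(|0⟩) = (0.671548)·a + (-0.740961i)·b = (0.6095 + 0.1878i)
new amp(|1⟩) = (-0.740961i)·a + (0.671548)·b = (-0.1702 - 0.7511i)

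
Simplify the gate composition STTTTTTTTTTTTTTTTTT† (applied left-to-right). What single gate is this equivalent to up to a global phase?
S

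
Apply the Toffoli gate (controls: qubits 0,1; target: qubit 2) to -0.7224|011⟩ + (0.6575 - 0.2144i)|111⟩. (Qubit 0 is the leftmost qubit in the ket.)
-0.7224|011⟩ + (0.6575 - 0.2144i)|110⟩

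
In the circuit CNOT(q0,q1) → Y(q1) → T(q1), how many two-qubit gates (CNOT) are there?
1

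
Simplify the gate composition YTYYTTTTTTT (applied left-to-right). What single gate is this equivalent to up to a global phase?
Y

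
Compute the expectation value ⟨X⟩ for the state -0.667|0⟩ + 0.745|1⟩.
-0.9938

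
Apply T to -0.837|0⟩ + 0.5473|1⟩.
-0.837|0⟩ + (0.387 + 0.387i)|1⟩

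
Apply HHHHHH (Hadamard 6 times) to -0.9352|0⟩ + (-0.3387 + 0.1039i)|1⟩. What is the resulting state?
-0.9352|0⟩ + (-0.3387 + 0.1039i)|1⟩

H² = I, so an even number of Hadamards cancels: H^6 = I and the state is unchanged.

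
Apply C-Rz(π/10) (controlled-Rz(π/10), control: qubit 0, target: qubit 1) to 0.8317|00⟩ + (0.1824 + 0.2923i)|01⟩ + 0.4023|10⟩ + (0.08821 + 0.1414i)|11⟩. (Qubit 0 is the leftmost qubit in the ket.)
0.8317|00⟩ + (0.1824 + 0.2923i)|01⟩ + (0.3973 - 0.06293i)|10⟩ + (0.065 + 0.1535i)|11⟩

C-Rz(π/10) leaves the control-|0⟩ kets |00⟩, |01⟩ unchanged and applies Rz(π/10) to qubit 1 on the control-|1⟩ pair (|10⟩, |11⟩).
Rz(π/10) = [[e^(−iθ/2), 0], [0, e^(iθ/2)]] with e^(±iθ/2) = cos(θ/2) ± i·sin(θ/2); θ = π/10, cos(θ/2) ≈ 0.987688, sin(θ/2) ≈ 0.156434.
With a = amp(|10⟩) = 0.4023 and b = amp(|11⟩) = (0.08821 + 0.1414i):
new amp(|10⟩) = (0.987688 - 0.156434i)·a = (0.3973 - 0.06293i)
new amp(|11⟩) = (0.987688 + 0.156434i)·b = (0.065 + 0.1535i)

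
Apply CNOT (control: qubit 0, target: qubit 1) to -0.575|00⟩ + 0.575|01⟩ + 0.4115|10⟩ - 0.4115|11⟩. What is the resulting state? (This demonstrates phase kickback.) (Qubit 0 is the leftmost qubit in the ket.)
-0.575|00⟩ + 0.575|01⟩ - 0.4115|10⟩ + 0.4115|11⟩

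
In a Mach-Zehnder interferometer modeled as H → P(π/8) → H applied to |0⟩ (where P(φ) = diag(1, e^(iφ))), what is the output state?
(0.9619 + 0.1913i)|0⟩ + (0.03806 - 0.1913i)|1⟩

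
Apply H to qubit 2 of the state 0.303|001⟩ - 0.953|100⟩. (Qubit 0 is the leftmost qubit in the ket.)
0.2143|000⟩ - 0.2143|001⟩ - 0.6739|100⟩ - 0.6739|101⟩

H on qubit 2 mixes each pair of kets that differ only in qubit 2: amplitudes (a, b) of (|…0…⟩, |…1…⟩) become ((a + b)/√2, (a − b)/√2). Kets absent from the input have amplitude 0.
(|000⟩, |001⟩): (a, b) = (0, 0.303) → (0.2143, -0.2143)
(|100⟩, |101⟩): (a, b) = (-0.953, 0) → (-0.6739, -0.6739)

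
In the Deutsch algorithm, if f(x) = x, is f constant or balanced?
Balanced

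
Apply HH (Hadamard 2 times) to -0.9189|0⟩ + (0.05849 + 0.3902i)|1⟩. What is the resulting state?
-0.9189|0⟩ + (0.05849 + 0.3902i)|1⟩

H² = I, so an even number of Hadamards cancels: H^2 = I and the state is unchanged.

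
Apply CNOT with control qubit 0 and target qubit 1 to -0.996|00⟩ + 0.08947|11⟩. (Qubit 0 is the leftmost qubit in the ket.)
-0.996|00⟩ + 0.08947|10⟩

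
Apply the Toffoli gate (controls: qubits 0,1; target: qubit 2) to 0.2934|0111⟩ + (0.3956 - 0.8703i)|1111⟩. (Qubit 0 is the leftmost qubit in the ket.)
0.2934|0111⟩ + (0.3956 - 0.8703i)|1101⟩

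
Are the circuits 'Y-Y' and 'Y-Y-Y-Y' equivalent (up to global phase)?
Yes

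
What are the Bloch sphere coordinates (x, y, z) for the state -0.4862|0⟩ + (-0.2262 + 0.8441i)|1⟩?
(0.22, -0.8208, -0.5273)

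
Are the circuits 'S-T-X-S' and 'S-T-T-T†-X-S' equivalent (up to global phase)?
Yes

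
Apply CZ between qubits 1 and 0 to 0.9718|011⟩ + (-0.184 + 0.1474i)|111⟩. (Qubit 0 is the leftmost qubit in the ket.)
0.9718|011⟩ + (0.184 - 0.1474i)|111⟩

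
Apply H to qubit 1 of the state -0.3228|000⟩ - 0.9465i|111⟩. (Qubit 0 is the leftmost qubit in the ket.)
-0.2283|000⟩ - 0.2283|010⟩ - 0.6693i|101⟩ + 0.6693i|111⟩

H on qubit 1 mixes each pair of kets that differ only in qubit 1: amplitudes (a, b) of (|…0…⟩, |…1…⟩) become ((a + b)/√2, (a − b)/√2). Kets absent from the input have amplitude 0.
(|000⟩, |010⟩): (a, b) = (-0.3228, 0) → (-0.2283, -0.2283)
(|101⟩, |111⟩): (a, b) = (0, -0.9465i) → (-0.6693i, 0.6693i)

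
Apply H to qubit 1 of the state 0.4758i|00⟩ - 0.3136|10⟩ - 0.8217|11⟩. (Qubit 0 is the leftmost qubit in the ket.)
0.3364i|00⟩ + 0.3364i|01⟩ - 0.8028|10⟩ + 0.3593|11⟩

H on qubit 1 mixes each pair of kets that differ only in qubit 1: amplitudes (a, b) of (|…0…⟩, |…1…⟩) become ((a + b)/√2, (a − b)/√2). Kets absent from the input have amplitude 0.
(|00⟩, |01⟩): (a, b) = (0.4758i, 0) → (0.3364i, 0.3364i)
(|10⟩, |11⟩): (a, b) = (-0.3136, -0.8217) → (-0.8028, 0.3593)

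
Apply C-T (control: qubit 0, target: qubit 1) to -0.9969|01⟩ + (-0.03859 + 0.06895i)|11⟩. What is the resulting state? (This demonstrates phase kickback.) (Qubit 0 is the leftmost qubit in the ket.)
-0.9969|01⟩ + (-0.07604 + 0.02147i)|11⟩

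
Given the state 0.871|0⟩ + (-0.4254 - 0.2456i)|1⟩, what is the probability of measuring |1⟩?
0.2413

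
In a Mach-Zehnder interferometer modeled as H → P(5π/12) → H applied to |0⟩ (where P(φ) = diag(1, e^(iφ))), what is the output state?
(0.6294 + 0.483i)|0⟩ + (0.3706 - 0.483i)|1⟩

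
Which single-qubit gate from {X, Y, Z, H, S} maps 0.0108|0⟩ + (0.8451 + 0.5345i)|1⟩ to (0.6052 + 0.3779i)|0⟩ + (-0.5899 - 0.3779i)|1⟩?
H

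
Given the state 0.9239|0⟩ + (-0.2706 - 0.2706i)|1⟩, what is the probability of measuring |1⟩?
0.1464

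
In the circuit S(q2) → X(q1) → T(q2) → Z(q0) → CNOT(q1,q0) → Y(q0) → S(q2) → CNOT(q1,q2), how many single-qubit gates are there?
6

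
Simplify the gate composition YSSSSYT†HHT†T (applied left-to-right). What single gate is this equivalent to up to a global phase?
T†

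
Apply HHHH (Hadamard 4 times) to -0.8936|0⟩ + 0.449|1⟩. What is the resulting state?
-0.8936|0⟩ + 0.449|1⟩

H² = I, so an even number of Hadamards cancels: H^4 = I and the state is unchanged.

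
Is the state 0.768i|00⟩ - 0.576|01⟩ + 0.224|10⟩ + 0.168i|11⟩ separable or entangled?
Separable

Writing the state as a|00⟩ + b|01⟩ + c|10⟩ + d|11⟩, it is a product state iff ad − bc = 0.
Here (a, b, c, d) = (0.768i, -0.576, 0.224, 0.168i): ad − bc = (0.768i)(0.168i) − (-0.576)(0.224) = 0, so the state is separable.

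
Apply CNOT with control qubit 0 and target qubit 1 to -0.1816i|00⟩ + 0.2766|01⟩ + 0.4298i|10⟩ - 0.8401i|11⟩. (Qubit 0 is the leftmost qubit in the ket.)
-0.1816i|00⟩ + 0.2766|01⟩ - 0.8401i|10⟩ + 0.4298i|11⟩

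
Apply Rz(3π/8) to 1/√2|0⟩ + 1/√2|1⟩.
(0.5879 - 0.3928i)|0⟩ + (0.5879 + 0.3928i)|1⟩

Rz(3π/8) = [[e^(−iθ/2), 0], [0, e^(iθ/2)]] with e^(±iθ/2) = cos(θ/2) ± i·sin(θ/2); θ = 3π/8, cos(θ/2) ≈ 0.83147, sin(θ/2) ≈ 0.55557.
With a = amp(|0⟩) = 1/√2 and b = amp(|1⟩) = 1/√2:
new amp(|0⟩) = (0.83147 - 0.55557i)·a = (0.5879 - 0.3928i)
new amp(|1⟩) = (0.83147 + 0.55557i)·b = (0.5879 + 0.3928i)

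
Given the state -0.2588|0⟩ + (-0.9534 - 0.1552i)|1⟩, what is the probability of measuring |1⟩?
0.9331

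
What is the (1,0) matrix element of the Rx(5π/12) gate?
-0.6088i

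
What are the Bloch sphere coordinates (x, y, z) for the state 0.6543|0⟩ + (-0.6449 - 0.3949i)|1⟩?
(-0.8439, -0.5168, -0.1437)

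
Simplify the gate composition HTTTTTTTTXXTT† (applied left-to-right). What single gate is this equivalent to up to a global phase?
H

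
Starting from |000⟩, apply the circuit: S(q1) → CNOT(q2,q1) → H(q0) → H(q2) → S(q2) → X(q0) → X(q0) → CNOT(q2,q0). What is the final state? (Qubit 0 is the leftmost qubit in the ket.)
1/2|000⟩ + (1/2)i|001⟩ + 1/2|100⟩ + (1/2)i|101⟩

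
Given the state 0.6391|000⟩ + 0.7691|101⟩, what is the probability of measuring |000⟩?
0.4084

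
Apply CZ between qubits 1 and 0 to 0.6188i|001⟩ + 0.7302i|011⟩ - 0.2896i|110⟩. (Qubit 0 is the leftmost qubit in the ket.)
0.6188i|001⟩ + 0.7302i|011⟩ + 0.2896i|110⟩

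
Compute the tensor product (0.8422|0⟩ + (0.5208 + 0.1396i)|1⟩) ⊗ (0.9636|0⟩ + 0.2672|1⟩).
0.8115|00⟩ + 0.225|01⟩ + (0.5018 + 0.1345i)|10⟩ + (0.1392 + 0.0373i)|11⟩

amp(|b₁b₂…⟩) = product of the factor amplitudes for bits b₁, b₂, …; only kets whose every factor amplitude is nonzero survive.
|00⟩: (0.8422)(0.9636) = 0.8115
|01⟩: (0.8422)(0.2672) = 0.225
|10⟩: (0.5208 + 0.1396i)(0.9636) = (0.5018 + 0.1345i)
|11⟩: (0.5208 + 0.1396i)(0.2672) = (0.1392 + 0.0373i)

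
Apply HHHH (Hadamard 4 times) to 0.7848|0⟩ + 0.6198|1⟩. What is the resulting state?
0.7848|0⟩ + 0.6198|1⟩

H² = I, so an even number of Hadamards cancels: H^4 = I and the state is unchanged.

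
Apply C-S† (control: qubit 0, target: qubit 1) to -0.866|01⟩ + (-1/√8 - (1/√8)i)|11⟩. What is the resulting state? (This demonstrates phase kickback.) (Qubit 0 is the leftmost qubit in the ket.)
-0.866|01⟩ + (-1/√8 + (1/√8)i)|11⟩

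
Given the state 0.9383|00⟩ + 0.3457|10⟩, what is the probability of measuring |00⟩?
0.8804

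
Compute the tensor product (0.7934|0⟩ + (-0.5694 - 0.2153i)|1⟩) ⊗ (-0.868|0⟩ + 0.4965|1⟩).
-0.6887|00⟩ + 0.3939|01⟩ + (0.4942 + 0.1869i)|10⟩ + (-0.2827 - 0.1069i)|11⟩

amp(|b₁b₂…⟩) = product of the factor amplitudes for bits b₁, b₂, …; only kets whose every factor amplitude is nonzero survive.
|00⟩: (0.7934)(-0.868) = -0.6887
|01⟩: (0.7934)(0.4965) = 0.3939
|10⟩: (-0.5694 - 0.2153i)(-0.868) = (0.4942 + 0.1869i)
|11⟩: (-0.5694 - 0.2153i)(0.4965) = (-0.2827 - 0.1069i)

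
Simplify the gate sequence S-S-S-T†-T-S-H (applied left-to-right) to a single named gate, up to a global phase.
H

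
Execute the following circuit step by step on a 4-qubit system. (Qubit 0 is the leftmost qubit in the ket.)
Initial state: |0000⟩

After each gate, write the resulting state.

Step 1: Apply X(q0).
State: |1000⟩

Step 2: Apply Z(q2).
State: |1000⟩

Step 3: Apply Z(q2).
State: |1000⟩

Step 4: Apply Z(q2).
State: |1000⟩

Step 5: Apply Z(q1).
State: |1000⟩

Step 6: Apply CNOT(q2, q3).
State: |1000⟩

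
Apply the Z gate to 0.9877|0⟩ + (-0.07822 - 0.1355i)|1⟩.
0.9877|0⟩ + (0.07822 + 0.1355i)|1⟩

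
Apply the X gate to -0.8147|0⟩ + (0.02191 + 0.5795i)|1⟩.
(0.02191 + 0.5795i)|0⟩ - 0.8147|1⟩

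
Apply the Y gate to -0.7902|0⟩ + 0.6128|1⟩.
-0.6128i|0⟩ - 0.7902i|1⟩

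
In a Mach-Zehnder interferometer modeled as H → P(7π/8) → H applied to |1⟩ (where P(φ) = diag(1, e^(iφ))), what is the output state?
(0.9619 - 0.1913i)|0⟩ + (0.03806 + 0.1913i)|1⟩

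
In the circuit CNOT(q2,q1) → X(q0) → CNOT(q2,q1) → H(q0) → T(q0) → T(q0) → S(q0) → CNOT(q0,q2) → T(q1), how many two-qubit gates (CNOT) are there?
3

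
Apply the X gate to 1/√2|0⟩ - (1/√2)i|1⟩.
-(1/√2)i|0⟩ + 1/√2|1⟩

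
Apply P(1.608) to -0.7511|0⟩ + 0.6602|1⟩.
-0.7511|0⟩ + (-0.02456 + 0.6597i)|1⟩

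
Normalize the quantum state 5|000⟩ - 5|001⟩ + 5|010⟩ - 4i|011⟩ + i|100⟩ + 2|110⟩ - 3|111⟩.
0.488|000⟩ - 0.488|001⟩ + 0.488|010⟩ - 0.3904i|011⟩ + 0.09759i|100⟩ + 0.1952|110⟩ - 0.2928|111⟩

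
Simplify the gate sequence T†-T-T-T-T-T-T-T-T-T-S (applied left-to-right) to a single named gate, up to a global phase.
S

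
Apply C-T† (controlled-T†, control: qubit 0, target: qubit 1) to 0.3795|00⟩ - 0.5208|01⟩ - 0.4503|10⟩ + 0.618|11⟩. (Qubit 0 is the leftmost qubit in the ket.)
0.3795|00⟩ - 0.5208|01⟩ - 0.4503|10⟩ + (0.437 - 0.437i)|11⟩

C-T† leaves the control-|0⟩ kets |00⟩, |01⟩ unchanged and applies T† to qubit 1 on the control-|1⟩ pair (|10⟩, |11⟩).
T† = [[1, 0], [0, (1/√2 - (1/√2)i)]].
With a = amp(|10⟩) = -0.4503 and b = amp(|11⟩) = 0.618:
new amp(|10⟩) = (1)·a = -0.4503
new amp(|11⟩) = (1/√2 - (1/√2)i)·b = (0.437 - 0.437i)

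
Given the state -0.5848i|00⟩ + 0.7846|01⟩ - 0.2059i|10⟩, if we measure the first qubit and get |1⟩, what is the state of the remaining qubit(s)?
-i|0⟩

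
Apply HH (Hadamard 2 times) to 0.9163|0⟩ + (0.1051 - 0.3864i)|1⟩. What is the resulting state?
0.9163|0⟩ + (0.1051 - 0.3864i)|1⟩

H² = I, so an even number of Hadamards cancels: H^2 = I and the state is unchanged.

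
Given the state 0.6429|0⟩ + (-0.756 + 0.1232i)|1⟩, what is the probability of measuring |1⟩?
0.5867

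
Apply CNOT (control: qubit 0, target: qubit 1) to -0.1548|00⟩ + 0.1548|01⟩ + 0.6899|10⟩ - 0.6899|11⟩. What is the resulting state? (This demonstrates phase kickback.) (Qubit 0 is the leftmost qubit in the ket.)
-0.1548|00⟩ + 0.1548|01⟩ - 0.6899|10⟩ + 0.6899|11⟩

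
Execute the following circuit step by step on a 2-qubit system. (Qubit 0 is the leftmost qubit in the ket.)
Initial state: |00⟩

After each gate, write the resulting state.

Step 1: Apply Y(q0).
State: i|10⟩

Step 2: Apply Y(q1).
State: -|11⟩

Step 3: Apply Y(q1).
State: i|10⟩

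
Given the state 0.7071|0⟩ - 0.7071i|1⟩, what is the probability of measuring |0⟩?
0.5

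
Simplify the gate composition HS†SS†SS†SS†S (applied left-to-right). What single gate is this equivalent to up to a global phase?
H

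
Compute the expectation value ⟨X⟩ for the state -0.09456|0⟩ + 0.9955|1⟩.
-0.1883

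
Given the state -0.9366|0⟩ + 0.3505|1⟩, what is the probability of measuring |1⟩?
0.1229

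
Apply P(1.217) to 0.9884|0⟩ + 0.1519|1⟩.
0.9884|0⟩ + (0.05263 + 0.1425i)|1⟩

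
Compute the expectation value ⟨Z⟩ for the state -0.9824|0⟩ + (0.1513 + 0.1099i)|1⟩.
0.9301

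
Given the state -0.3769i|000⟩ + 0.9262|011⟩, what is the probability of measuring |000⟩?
0.1421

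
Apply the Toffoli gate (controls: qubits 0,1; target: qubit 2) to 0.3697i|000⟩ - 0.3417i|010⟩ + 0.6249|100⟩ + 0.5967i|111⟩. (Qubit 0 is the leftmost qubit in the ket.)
0.3697i|000⟩ - 0.3417i|010⟩ + 0.6249|100⟩ + 0.5967i|110⟩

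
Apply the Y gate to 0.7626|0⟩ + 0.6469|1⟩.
-0.6469i|0⟩ + 0.7626i|1⟩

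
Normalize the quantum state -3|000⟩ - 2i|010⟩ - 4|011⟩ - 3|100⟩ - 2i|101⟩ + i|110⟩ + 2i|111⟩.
-0.4376|000⟩ - 0.2917i|010⟩ - 0.5835|011⟩ - 0.4376|100⟩ - 0.2917i|101⟩ + 0.1459i|110⟩ + 0.2917i|111⟩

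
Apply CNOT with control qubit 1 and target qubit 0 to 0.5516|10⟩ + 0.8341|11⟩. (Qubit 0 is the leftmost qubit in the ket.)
0.8341|01⟩ + 0.5516|10⟩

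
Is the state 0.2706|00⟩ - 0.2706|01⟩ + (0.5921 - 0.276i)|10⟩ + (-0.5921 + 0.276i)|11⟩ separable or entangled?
Separable

Writing the state as a|00⟩ + b|01⟩ + c|10⟩ + d|11⟩, it is a product state iff ad − bc = 0.
Here (a, b, c, d) = (0.2706, -0.2706, (0.5921 - 0.276i), (-0.5921 + 0.276i)): ad − bc = (0.2706)(-0.5921 + 0.276i) − (-0.2706)(0.5921 - 0.276i) = 0, so the state is separable.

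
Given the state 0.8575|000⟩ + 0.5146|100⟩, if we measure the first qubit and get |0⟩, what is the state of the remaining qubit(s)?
|00⟩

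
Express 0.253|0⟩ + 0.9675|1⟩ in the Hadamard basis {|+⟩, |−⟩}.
0.863|+⟩ - 0.5052|−⟩

With |ψ⟩ = α|0⟩ + β|1⟩, the Hadamard-basis coefficients are ⟨+|ψ⟩ = (α + β)/√2 and ⟨−|ψ⟩ = (α − β)/√2.
Here α = 0.253, β = 0.9675: (α + β)/√2 = 0.863, (α − β)/√2 = -0.5052.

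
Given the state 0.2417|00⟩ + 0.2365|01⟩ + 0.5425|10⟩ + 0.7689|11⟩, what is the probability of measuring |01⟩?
0.05593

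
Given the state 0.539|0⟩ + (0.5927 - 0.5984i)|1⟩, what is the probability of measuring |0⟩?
0.2905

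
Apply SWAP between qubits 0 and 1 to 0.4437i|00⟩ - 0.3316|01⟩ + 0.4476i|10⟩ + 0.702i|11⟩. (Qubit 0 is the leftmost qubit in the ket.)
0.4437i|00⟩ + 0.4476i|01⟩ - 0.3316|10⟩ + 0.702i|11⟩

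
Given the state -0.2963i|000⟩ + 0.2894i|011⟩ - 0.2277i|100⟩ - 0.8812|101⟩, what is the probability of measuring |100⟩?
0.05185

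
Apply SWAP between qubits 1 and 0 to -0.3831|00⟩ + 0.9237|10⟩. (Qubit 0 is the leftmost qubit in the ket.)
-0.3831|00⟩ + 0.9237|01⟩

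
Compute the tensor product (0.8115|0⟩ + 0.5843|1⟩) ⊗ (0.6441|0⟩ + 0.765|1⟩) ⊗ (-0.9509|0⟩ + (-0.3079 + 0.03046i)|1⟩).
-0.497|000⟩ + (-0.1609 + 0.01592i)|001⟩ - 0.5903|010⟩ + (-0.1911 + 0.01891i)|011⟩ - 0.3579|100⟩ + (-0.1159 + 0.01146i)|101⟩ - 0.425|110⟩ + (-0.1376 + 0.01362i)|111⟩

amp(|b₁b₂…⟩) = product of the factor amplitudes for bits b₁, b₂, …; only kets whose every factor amplitude is nonzero survive.
|000⟩: (0.8115)(0.6441)(-0.9509) = -0.497
|001⟩: (0.8115)(0.6441)(-0.3079 + 0.03046i) = (-0.1609 + 0.01592i)
|010⟩: (0.8115)(0.765)(-0.9509) = -0.5903
|011⟩: (0.8115)(0.765)(-0.3079 + 0.03046i) = (-0.1911 + 0.01891i)
|100⟩: (0.5843)(0.6441)(-0.9509) = -0.3579
|101⟩: (0.5843)(0.6441)(-0.3079 + 0.03046i) = (-0.1159 + 0.01146i)
|110⟩: (0.5843)(0.765)(-0.9509) = -0.425
|111⟩: (0.5843)(0.765)(-0.3079 + 0.03046i) = (-0.1376 + 0.01362i)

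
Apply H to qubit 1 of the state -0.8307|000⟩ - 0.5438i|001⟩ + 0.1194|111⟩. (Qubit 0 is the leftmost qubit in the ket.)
-0.5874|000⟩ - 0.3845i|001⟩ - 0.5874|010⟩ - 0.3845i|011⟩ + 0.08443|101⟩ - 0.08443|111⟩

H on qubit 1 mixes each pair of kets that differ only in qubit 1: amplitudes (a, b) of (|…0…⟩, |…1…⟩) become ((a + b)/√2, (a − b)/√2). Kets absent from the input have amplitude 0.
(|000⟩, |010⟩): (a, b) = (-0.8307, 0) → (-0.5874, -0.5874)
(|001⟩, |011⟩): (a, b) = (-0.5438i, 0) → (-0.3845i, -0.3845i)
(|101⟩, |111⟩): (a, b) = (0, 0.1194) → (0.08443, -0.08443)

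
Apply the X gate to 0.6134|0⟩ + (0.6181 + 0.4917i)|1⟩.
(0.6181 + 0.4917i)|0⟩ + 0.6134|1⟩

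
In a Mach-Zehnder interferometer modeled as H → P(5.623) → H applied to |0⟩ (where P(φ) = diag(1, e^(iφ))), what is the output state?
(0.8949 - 0.3066i)|0⟩ + (0.1051 + 0.3066i)|1⟩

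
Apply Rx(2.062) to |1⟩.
-0.8578i|0⟩ + 0.514|1⟩

Rx(2.062) = [[cos(θ/2), −i·sin(θ/2)], [−i·sin(θ/2), cos(θ/2)]]; θ = 2.062, cos(θ/2) ≈ 0.513961, sin(θ/2) ≈ 0.857813.
With a = amp(|0⟩) = 0 and b = amp(|1⟩) = 1:
new amp(|0⟩) = (0.513961)·a + (-0.857813i)·b = -0.8578i
new amp(|1⟩) = (-0.857813i)·a + (0.513961)·b = 0.514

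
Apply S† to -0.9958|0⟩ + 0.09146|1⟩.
-0.9958|0⟩ - 0.09146i|1⟩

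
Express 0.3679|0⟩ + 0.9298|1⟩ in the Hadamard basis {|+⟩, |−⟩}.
0.9176|+⟩ - 0.3973|−⟩

With |ψ⟩ = α|0⟩ + β|1⟩, the Hadamard-basis coefficients are ⟨+|ψ⟩ = (α + β)/√2 and ⟨−|ψ⟩ = (α − β)/√2.
Here α = 0.3679, β = 0.9298: (α + β)/√2 = 0.9176, (α − β)/√2 = -0.3973.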